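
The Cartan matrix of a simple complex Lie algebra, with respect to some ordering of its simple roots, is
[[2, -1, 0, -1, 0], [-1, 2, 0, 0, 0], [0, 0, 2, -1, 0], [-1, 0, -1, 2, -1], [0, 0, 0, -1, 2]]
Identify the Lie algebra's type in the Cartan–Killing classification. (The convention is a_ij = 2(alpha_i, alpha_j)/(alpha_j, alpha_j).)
The matrix has rank 5 with 2's on the diagonal. Reading the off-diagonal entries as Dynkin edges (a single edge where a_ij = a_ji = -1; a double or triple edge where a_ij * a_ji = 2 or 3), the diagram is a chain of 3 nodes with a fork of two nodes at one end (D_5). One simple-root ordering that puts it in standard form is (alpha_2, alpha_1, alpha_4, alpha_5, alpha_3). So the algebra is type D_5, i.e. so(10).

D_5 (so(10))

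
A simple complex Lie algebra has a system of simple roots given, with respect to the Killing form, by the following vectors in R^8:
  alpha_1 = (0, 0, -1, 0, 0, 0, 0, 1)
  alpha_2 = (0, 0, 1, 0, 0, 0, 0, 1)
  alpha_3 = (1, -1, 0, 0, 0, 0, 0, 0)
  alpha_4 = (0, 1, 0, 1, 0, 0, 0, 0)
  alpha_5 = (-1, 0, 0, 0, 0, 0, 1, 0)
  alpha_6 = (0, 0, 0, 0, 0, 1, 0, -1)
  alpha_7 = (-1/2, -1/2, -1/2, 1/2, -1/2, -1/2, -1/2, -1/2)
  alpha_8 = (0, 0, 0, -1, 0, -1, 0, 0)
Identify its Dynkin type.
Compute the Cartan integers a_ij = 2(alpha_i, alpha_j)/(alpha_j, alpha_j); the resulting 8x8 Cartan matrix is
[[2, 0, 0, 0, 0, -1, 0, 0], [0, 2, 0, 0, 0, -1, -1, 0], [0, 0, 2, -1, -1, 0, 0, 0], [0, 0, -1, 2, 0, 0, 0, -1], [0, 0, -1, 0, 2, 0, 0, 0], [-1, -1, 0, 0, 0, 2, 0, -1], [0, -1, 0, 0, 0, 0, 2, 0], [0, 0, 0, -1, 0, -1, 0, 2]].
All simple roots have the same length, so the diagram is simply laced. The associated Dynkin diagram is a chain of 7 nodes with one extra node attached to the third node from one end (E_8), so the type is E_8.

E_8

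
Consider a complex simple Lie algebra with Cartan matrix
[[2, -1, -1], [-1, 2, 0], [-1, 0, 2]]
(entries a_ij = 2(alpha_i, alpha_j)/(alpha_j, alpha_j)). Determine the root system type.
The matrix has rank 3 with 2's on the diagonal. Reading the off-diagonal entries as Dynkin edges (a single edge where a_ij = a_ji = -1; a double or triple edge where a_ij * a_ji = 2 or 3), the diagram is a chain of 3 nodes with single edges (A_3). One simple-root ordering that puts it in standard form is (alpha_2, alpha_1, alpha_3). So the algebra is type A_3, i.e. sl(4).

A_3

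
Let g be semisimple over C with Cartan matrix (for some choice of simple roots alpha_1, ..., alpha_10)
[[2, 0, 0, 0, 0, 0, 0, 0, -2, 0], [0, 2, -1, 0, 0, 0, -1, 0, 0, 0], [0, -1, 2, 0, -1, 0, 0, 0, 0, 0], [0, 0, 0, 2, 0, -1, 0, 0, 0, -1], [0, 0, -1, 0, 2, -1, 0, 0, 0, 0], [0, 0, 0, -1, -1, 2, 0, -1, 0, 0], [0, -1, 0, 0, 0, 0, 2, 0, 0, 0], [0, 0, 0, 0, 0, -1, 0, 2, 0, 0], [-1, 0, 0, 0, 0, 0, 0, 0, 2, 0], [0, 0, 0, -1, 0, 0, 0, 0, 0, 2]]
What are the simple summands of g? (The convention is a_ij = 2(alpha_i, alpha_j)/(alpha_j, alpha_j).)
B_2 ⊕ E_8

The diagram associated to this matrix has two connected components: the simple roots {alpha_1, alpha_9} form a chain of 2 nodes with a double edge at one end; the terminal node there is the unique short simple root (B_2), and {alpha_2, alpha_3, alpha_4, alpha_5, alpha_6, alpha_7, alpha_8, alpha_10} form a chain of 7 nodes with one extra node attached to the third node from one end (E_8). A semisimple Lie algebra decomposes uniquely as the direct sum of simple ideals, one per connected component of its Dynkin diagram, so g ≅ B_2 ⊕ E_8 (dimension 10 + 248 = 258).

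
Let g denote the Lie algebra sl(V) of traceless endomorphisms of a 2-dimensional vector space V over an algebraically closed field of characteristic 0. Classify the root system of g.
A_1 (sl(2))

This is sl(2), which has dimension 2^2 - 1 = 3 and rank 2 - 1 = 1 (a Cartan subalgebra is the diagonal traceless matrices). In the classification of classical Lie algebras, the special linear algebra sl(n+1) has type A_n; here n = 1, so the Dynkin diagram is a chain of 1 nodes with single edges (A_1). Hence the type is A_1.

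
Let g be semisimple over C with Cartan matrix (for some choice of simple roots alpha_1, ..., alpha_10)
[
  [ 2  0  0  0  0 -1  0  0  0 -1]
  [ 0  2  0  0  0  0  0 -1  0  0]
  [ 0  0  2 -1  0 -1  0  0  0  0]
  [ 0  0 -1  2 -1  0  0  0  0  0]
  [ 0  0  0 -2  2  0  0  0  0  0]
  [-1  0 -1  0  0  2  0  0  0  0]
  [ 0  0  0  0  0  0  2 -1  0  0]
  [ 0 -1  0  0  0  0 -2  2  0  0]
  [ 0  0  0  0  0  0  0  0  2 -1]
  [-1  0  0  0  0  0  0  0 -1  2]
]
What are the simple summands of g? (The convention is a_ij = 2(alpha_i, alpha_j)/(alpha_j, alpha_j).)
B_3 (so(7)) + C_7 (sp(14))

The diagram associated to this matrix has two connected components: the simple roots {alpha_2, alpha_7, alpha_8} form a chain of 3 nodes with a double edge at one end; the terminal node there is the unique short simple root (B_3), and {alpha_1, alpha_3, alpha_4, alpha_5, alpha_6, alpha_9, alpha_10} form a chain of 7 nodes with a double edge at one end; the terminal node there is the unique long simple root (C_7). A semisimple Lie algebra decomposes uniquely as the direct sum of simple ideals, one per connected component of its Dynkin diagram, so g ≅ B_3 ⊕ C_7 (dimension 21 + 105 = 126).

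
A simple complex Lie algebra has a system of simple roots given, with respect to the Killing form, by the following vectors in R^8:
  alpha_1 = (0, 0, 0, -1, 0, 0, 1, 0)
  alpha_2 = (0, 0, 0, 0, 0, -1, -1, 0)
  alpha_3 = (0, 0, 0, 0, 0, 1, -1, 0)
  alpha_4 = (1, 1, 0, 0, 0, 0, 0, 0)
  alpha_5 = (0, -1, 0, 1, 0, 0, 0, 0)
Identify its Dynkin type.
D_5

Compute the Cartan integers a_ij = 2(alpha_i, alpha_j)/(alpha_j, alpha_j); the resulting 5x5 Cartan matrix is
[[2, -1, -1, 0, -1], [-1, 2, 0, 0, 0], [-1, 0, 2, 0, 0], [0, 0, 0, 2, -1], [-1, 0, 0, -1, 2]].
All simple roots have the same length, so the diagram is simply laced. The associated Dynkin diagram is a chain of 3 nodes with a fork of two nodes at one end (D_5), so the type is D_5 (the algebra so(10)).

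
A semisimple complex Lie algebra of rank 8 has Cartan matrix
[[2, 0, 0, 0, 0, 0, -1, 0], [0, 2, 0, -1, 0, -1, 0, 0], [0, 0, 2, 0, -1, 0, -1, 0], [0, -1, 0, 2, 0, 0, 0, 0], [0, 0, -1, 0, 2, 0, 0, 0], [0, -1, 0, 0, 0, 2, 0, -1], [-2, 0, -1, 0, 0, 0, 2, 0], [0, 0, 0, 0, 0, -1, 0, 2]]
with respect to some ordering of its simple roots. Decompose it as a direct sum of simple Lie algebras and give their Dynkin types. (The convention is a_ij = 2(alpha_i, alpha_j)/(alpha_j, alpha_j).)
type A_4 ⊕ type B_4

The diagram associated to this matrix has two connected components: the simple roots {alpha_2, alpha_4, alpha_6, alpha_8} form a chain of 4 nodes with single edges (A_4), and {alpha_1, alpha_3, alpha_5, alpha_7} form a chain of 4 nodes with a double edge at one end; the terminal node there is the unique short simple root (B_4). A semisimple Lie algebra decomposes uniquely as the direct sum of simple ideals, one per connected component of its Dynkin diagram, so g ≅ A_4 ⊕ B_4 (dimension 24 + 36 = 60).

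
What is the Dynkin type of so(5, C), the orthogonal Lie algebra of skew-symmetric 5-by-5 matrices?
B2

This is so(5) with 5 odd, which has dimension 5(5-1)/2 = 10 and rank (5-1)/2 = 2. In the classification of classical Lie algebras, the orthogonal algebra so(2n+1) in an odd number of variables has type B_n; here n = 2, so the Dynkin diagram is a chain of 2 nodes with a double edge at one end; the terminal node there is the unique short simple root (B_2). Hence the type is B_2.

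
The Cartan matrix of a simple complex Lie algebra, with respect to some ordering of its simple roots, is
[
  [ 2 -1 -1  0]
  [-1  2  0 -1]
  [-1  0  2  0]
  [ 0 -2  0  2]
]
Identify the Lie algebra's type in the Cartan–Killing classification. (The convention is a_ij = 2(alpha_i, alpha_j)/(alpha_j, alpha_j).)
The matrix has rank 4 with 2's on the diagonal. Reading the off-diagonal entries as Dynkin edges (a single edge where a_ij = a_ji = -1; a double or triple edge where a_ij * a_ji = 2 or 3), the diagram is a chain of 4 nodes with a double edge at one end; the terminal node there is the unique long simple root (C_4). One simple-root ordering that puts it in standard form is (alpha_3, alpha_1, alpha_2, alpha_4). So the algebra is type C_4, i.e. sp(8).

C_4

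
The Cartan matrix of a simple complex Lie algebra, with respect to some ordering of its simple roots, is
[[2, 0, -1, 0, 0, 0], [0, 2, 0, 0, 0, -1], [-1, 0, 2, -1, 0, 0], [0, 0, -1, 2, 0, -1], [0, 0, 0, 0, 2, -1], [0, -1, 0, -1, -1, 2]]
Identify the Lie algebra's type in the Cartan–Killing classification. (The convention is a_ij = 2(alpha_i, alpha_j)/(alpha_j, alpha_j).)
D6

The matrix has rank 6 with 2's on the diagonal. Reading the off-diagonal entries as Dynkin edges (a single edge where a_ij = a_ji = -1; a double or triple edge where a_ij * a_ji = 2 or 3), the diagram is a chain of 4 nodes with a fork of two nodes at one end (D_6). One simple-root ordering that puts it in standard form is (alpha_1, alpha_3, alpha_4, alpha_6, alpha_5, alpha_2). So the algebra is type D_6, i.e. so(12).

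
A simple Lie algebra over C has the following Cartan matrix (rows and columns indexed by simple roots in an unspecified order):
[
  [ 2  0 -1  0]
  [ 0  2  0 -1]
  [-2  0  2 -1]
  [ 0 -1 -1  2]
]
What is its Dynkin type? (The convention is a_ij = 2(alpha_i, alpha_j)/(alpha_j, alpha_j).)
The matrix has rank 4 with 2's on the diagonal. Reading the off-diagonal entries as Dynkin edges (a single edge where a_ij = a_ji = -1; a double or triple edge where a_ij * a_ji = 2 or 3), the diagram is a chain of 4 nodes with a double edge at one end; the terminal node there is the unique short simple root (B_4). One simple-root ordering that puts it in standard form is (alpha_2, alpha_4, alpha_3, alpha_1). So the algebra is type B_4, i.e. so(9).

B4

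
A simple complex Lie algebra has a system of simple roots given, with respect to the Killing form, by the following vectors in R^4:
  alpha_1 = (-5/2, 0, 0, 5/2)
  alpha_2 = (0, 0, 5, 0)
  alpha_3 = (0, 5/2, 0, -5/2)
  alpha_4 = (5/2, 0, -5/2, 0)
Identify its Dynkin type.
Compute the Cartan integers a_ij = 2(alpha_i, alpha_j)/(alpha_j, alpha_j); the resulting 4x4 Cartan matrix is
[[2, 0, -1, -1], [0, 2, 0, -2], [-1, 0, 2, 0], [-1, -1, 0, 2]].
The roots have two lengths (squared-length ratio 2:1); the short ones are alpha_{1,3,4}. The associated Dynkin diagram is a chain of 4 nodes with a double edge at one end; the terminal node there is the unique long simple root (C_4), so the type is C_4 (the algebra sp(8)).

C4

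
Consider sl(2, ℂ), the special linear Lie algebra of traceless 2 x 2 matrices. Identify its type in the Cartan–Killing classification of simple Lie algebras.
A1

This is sl(2), which has dimension 2^2 - 1 = 3 and rank 2 - 1 = 1 (a Cartan subalgebra is the diagonal traceless matrices). In the classification of classical Lie algebras, the special linear algebra sl(n+1) has type A_n; here n = 1, so the Dynkin diagram is a chain of 1 nodes with single edges (A_1). Hence the type is A_1.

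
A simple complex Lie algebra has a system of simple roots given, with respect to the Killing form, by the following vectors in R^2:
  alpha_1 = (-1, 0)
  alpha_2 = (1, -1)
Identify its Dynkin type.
B2

Compute the Cartan integers a_ij = 2(alpha_i, alpha_j)/(alpha_j, alpha_j); the resulting 2x2 Cartan matrix is
[[2, -1], [-2, 2]].
The roots have two lengths (squared-length ratio 2:1); the short ones are alpha_{1}. The associated Dynkin diagram is a chain of 2 nodes with a double edge at one end; the terminal node there is the unique short simple root (B_2), so the type is B_2 (the algebra so(5)).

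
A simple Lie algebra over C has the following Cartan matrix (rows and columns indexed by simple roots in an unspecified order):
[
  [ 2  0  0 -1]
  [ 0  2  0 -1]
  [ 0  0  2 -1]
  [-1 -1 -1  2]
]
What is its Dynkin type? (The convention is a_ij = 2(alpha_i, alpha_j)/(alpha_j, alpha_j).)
D4

The matrix has rank 4 with 2's on the diagonal. Reading the off-diagonal entries as Dynkin edges (a single edge where a_ij = a_ji = -1; a double or triple edge where a_ij * a_ji = 2 or 3), the diagram is a chain of 2 nodes with a fork of two nodes at one end (D_4). One simple-root ordering that puts it in standard form is (alpha_3, alpha_4, alpha_2, alpha_1). So the algebra is type D_4, i.e. so(8).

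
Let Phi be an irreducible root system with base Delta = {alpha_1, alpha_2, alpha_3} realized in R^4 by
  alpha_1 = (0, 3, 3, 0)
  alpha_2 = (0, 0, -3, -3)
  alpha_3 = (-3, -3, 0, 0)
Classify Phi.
Compute the Cartan integers a_ij = 2(alpha_i, alpha_j)/(alpha_j, alpha_j); the resulting 3x3 Cartan matrix is
[[2, -1, -1], [-1, 2, 0], [-1, 0, 2]].
All simple roots have the same length, so the diagram is simply laced. The associated Dynkin diagram is a chain of 3 nodes with single edges (A_3), so the type is A_3 (the algebra sl(4)).

A3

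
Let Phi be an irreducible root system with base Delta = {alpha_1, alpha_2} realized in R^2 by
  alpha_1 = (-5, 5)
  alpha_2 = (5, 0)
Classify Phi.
B_2

Compute the Cartan integers a_ij = 2(alpha_i, alpha_j)/(alpha_j, alpha_j); the resulting 2x2 Cartan matrix is
[[2, -2], [-1, 2]].
The roots have two lengths (squared-length ratio 2:1); the short ones are alpha_{2}. The associated Dynkin diagram is a chain of 2 nodes with a double edge at one end; the terminal node there is the unique short simple root (B_2), so the type is B_2 (the algebra so(5)).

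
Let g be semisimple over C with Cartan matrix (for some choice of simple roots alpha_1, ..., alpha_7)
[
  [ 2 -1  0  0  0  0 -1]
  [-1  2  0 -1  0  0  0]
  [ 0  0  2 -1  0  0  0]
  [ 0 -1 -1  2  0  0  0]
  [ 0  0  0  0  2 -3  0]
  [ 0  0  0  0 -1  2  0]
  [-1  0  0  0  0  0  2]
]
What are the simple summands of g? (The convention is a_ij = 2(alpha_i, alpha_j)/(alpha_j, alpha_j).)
type A_5 ⊕ type G_2

The diagram associated to this matrix has two connected components: the simple roots {alpha_1, alpha_2, alpha_3, alpha_4, alpha_7} form a chain of 5 nodes with single edges (A_5), and {alpha_5, alpha_6} form two nodes joined by a triple edge (G_2). A semisimple Lie algebra decomposes uniquely as the direct sum of simple ideals, one per connected component of its Dynkin diagram, so g ≅ A_5 ⊕ G_2 (dimension 35 + 14 = 49).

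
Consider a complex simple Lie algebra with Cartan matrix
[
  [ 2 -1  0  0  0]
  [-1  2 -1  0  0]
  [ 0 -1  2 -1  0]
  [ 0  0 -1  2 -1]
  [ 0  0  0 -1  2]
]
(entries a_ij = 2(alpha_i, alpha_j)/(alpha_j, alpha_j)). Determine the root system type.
A_5 (sl(6))

The matrix has rank 5 with 2's on the diagonal. Reading the off-diagonal entries as Dynkin edges (a single edge where a_ij = a_ji = -1; a double or triple edge where a_ij * a_ji = 2 or 3), the diagram is a chain of 5 nodes with single edges (A_5). One simple-root ordering that puts it in standard form is (alpha_5, alpha_4, alpha_3, alpha_2, alpha_1). So the algebra is type A_5, i.e. sl(6).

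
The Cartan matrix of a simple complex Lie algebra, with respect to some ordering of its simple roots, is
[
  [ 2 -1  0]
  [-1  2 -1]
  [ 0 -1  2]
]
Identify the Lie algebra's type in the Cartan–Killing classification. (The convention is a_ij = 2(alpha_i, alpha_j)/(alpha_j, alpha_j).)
A_3 (sl(4))

The matrix has rank 3 with 2's on the diagonal. Reading the off-diagonal entries as Dynkin edges (a single edge where a_ij = a_ji = -1; a double or triple edge where a_ij * a_ji = 2 or 3), the diagram is a chain of 3 nodes with single edges (A_3). One simple-root ordering that puts it in standard form is (alpha_1, alpha_2, alpha_3). So the algebra is type A_3, i.e. sl(4).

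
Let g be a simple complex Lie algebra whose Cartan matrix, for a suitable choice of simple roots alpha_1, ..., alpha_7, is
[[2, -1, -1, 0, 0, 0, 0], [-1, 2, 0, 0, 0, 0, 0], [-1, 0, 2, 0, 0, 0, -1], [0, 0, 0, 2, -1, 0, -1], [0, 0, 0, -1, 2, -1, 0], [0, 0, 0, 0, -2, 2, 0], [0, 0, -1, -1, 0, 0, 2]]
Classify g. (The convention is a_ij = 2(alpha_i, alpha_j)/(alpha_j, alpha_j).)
The matrix has rank 7 with 2's on the diagonal. Reading the off-diagonal entries as Dynkin edges (a single edge where a_ij = a_ji = -1; a double or triple edge where a_ij * a_ji = 2 or 3), the diagram is a chain of 7 nodes with a double edge at one end; the terminal node there is the unique long simple root (C_7). One simple-root ordering that puts it in standard form is (alpha_2, alpha_1, alpha_3, alpha_7, alpha_4, alpha_5, alpha_6). So the algebra is type C_7, i.e. sp(14).

C_7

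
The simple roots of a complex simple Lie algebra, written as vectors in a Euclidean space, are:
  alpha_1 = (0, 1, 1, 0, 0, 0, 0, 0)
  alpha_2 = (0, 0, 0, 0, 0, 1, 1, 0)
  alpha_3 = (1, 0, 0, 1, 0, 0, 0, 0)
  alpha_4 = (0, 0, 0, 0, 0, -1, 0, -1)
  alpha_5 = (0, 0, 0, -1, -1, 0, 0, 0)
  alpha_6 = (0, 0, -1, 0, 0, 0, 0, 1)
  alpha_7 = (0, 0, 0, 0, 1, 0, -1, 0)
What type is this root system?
Compute the Cartan integers a_ij = 2(alpha_i, alpha_j)/(alpha_j, alpha_j); the resulting 7x7 Cartan matrix is
[[2, 0, 0, 0, 0, -1, 0], [0, 2, 0, -1, 0, 0, -1], [0, 0, 2, 0, -1, 0, 0], [0, -1, 0, 2, 0, -1, 0], [0, 0, -1, 0, 2, 0, -1], [-1, 0, 0, -1, 0, 2, 0], [0, -1, 0, 0, -1, 0, 2]].
All simple roots have the same length, so the diagram is simply laced. The associated Dynkin diagram is a chain of 7 nodes with single edges (A_7), so the type is A_7 (the algebra sl(8)).

A_7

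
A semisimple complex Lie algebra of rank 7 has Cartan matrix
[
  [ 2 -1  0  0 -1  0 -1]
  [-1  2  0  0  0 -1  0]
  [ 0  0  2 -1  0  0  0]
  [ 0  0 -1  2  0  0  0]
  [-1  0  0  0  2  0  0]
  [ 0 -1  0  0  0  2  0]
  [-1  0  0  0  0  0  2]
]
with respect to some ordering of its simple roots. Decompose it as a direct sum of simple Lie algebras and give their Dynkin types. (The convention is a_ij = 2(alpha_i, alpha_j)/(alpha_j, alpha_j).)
A_2 ⊕ D_5

The diagram associated to this matrix has two connected components: the simple roots {alpha_3, alpha_4} form a chain of 2 nodes with single edges (A_2), and {alpha_1, alpha_2, alpha_5, alpha_6, alpha_7} form a chain of 3 nodes with a fork of two nodes at one end (D_5). A semisimple Lie algebra decomposes uniquely as the direct sum of simple ideals, one per connected component of its Dynkin diagram, so g ≅ A_2 ⊕ D_5 (dimension 8 + 45 = 53).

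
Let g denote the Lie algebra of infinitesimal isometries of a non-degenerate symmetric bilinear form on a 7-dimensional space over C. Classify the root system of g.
This is so(7) with 7 odd, which has dimension 7(7-1)/2 = 21 and rank (7-1)/2 = 3. In the classification of classical Lie algebras, the orthogonal algebra so(2n+1) in an odd number of variables has type B_n; here n = 3, so the Dynkin diagram is a chain of 3 nodes with a double edge at one end; the terminal node there is the unique short simple root (B_3). Hence the type is B_3.

B3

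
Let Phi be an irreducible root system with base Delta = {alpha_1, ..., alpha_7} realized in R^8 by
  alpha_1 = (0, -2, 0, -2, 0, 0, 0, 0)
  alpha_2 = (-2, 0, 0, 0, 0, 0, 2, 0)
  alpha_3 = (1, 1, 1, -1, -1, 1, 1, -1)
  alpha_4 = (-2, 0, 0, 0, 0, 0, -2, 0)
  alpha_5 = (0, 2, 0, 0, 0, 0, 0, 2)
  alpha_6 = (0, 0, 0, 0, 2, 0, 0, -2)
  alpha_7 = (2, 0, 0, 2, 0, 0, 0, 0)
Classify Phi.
Compute the Cartan integers a_ij = 2(alpha_i, alpha_j)/(alpha_j, alpha_j); the resulting 7x7 Cartan matrix is
[[2, 0, 0, 0, -1, 0, -1], [0, 2, 0, 0, 0, 0, -1], [0, 0, 2, -1, 0, 0, 0], [0, 0, -1, 2, 0, 0, -1], [-1, 0, 0, 0, 2, -1, 0], [0, 0, 0, 0, -1, 2, 0], [-1, -1, 0, -1, 0, 0, 2]].
All simple roots have the same length, so the diagram is simply laced. The associated Dynkin diagram is a chain of 6 nodes with one extra node attached to the third node from one end (E_7), so the type is E_7.

type E_7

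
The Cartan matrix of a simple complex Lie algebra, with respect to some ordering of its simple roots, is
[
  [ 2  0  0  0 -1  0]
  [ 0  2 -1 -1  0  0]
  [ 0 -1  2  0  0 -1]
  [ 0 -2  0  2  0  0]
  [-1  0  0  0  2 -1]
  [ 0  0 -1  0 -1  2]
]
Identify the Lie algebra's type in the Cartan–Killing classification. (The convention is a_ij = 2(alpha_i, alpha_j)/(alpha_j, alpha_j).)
type C_6

The matrix has rank 6 with 2's on the diagonal. Reading the off-diagonal entries as Dynkin edges (a single edge where a_ij = a_ji = -1; a double or triple edge where a_ij * a_ji = 2 or 3), the diagram is a chain of 6 nodes with a double edge at one end; the terminal node there is the unique long simple root (C_6). One simple-root ordering that puts it in standard form is (alpha_1, alpha_5, alpha_6, alpha_3, alpha_2, alpha_4). So the algebra is type C_6, i.e. sp(12).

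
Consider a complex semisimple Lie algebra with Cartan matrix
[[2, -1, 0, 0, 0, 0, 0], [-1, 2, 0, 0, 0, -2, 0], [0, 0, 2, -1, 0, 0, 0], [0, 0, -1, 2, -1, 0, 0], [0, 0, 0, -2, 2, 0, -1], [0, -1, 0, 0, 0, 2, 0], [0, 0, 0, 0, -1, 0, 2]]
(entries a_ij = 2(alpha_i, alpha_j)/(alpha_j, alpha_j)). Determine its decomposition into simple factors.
The diagram associated to this matrix has two connected components: the simple roots {alpha_1, alpha_2, alpha_6} form a chain of 3 nodes with a double edge at one end; the terminal node there is the unique short simple root (B_3), and {alpha_3, alpha_4, alpha_5, alpha_7} form a chain of 4 nodes with a double edge between the middle two (F_4). A semisimple Lie algebra decomposes uniquely as the direct sum of simple ideals, one per connected component of its Dynkin diagram, so g ≅ B_3 ⊕ F_4 (dimension 21 + 52 = 73).

B_3 (so(7)) ⊕ F_4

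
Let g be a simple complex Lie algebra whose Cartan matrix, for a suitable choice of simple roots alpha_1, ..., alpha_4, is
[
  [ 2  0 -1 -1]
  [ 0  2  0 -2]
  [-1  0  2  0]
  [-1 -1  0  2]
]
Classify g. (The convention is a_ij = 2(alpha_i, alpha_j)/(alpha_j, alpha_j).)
The matrix has rank 4 with 2's on the diagonal. Reading the off-diagonal entries as Dynkin edges (a single edge where a_ij = a_ji = -1; a double or triple edge where a_ij * a_ji = 2 or 3), the diagram is a chain of 4 nodes with a double edge at one end; the terminal node there is the unique long simple root (C_4). One simple-root ordering that puts it in standard form is (alpha_3, alpha_1, alpha_4, alpha_2). So the algebra is type C_4, i.e. sp(8).

C_4 (sp(8))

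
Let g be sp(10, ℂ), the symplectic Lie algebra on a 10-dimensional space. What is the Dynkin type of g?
This is sp(10), which has dimension 10(10+1)/2 = 55 and rank 10/2 = 5. In the classification of classical Lie algebras, the symplectic algebra sp(2n) has type C_n; here n = 5, so the Dynkin diagram is a chain of 5 nodes with a double edge at one end; the terminal node there is the unique long simple root (C_5). Hence the type is C_5.

C_5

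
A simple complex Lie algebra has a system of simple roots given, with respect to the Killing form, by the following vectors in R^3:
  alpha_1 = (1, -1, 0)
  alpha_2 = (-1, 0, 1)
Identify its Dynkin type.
A_2

Compute the Cartan integers a_ij = 2(alpha_i, alpha_j)/(alpha_j, alpha_j); the resulting 2x2 Cartan matrix is
[[2, -1], [-1, 2]].
All simple roots have the same length, so the diagram is simply laced. The associated Dynkin diagram is a chain of 2 nodes with single edges (A_2), so the type is A_2 (the algebra sl(3)).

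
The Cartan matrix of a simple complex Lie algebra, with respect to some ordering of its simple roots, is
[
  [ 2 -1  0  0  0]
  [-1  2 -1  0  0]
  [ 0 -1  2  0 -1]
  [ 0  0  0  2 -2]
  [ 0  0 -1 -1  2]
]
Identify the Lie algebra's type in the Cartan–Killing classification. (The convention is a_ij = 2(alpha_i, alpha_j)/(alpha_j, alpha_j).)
The matrix has rank 5 with 2's on the diagonal. Reading the off-diagonal entries as Dynkin edges (a single edge where a_ij = a_ji = -1; a double or triple edge where a_ij * a_ji = 2 or 3), the diagram is a chain of 5 nodes with a double edge at one end; the terminal node there is the unique long simple root (C_5). One simple-root ordering that puts it in standard form is (alpha_1, alpha_2, alpha_3, alpha_5, alpha_4). So the algebra is type C_5, i.e. sp(10).

type C_5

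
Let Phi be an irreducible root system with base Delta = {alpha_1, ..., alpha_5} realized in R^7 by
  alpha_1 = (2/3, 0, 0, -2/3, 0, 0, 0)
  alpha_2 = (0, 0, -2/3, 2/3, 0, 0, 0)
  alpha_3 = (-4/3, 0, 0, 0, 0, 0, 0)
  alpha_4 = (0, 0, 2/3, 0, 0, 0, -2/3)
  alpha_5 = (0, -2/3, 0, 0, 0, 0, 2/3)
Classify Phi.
type C_5

Compute the Cartan integers a_ij = 2(alpha_i, alpha_j)/(alpha_j, alpha_j); the resulting 5x5 Cartan matrix is
[[2, -1, -1, 0, 0], [-1, 2, 0, -1, 0], [-2, 0, 2, 0, 0], [0, -1, 0, 2, -1], [0, 0, 0, -1, 2]].
The roots have two lengths (squared-length ratio 2:1); the short ones are alpha_{1,2,4,5}. The associated Dynkin diagram is a chain of 5 nodes with a double edge at one end; the terminal node there is the unique long simple root (C_5), so the type is C_5 (the algebra sp(10)).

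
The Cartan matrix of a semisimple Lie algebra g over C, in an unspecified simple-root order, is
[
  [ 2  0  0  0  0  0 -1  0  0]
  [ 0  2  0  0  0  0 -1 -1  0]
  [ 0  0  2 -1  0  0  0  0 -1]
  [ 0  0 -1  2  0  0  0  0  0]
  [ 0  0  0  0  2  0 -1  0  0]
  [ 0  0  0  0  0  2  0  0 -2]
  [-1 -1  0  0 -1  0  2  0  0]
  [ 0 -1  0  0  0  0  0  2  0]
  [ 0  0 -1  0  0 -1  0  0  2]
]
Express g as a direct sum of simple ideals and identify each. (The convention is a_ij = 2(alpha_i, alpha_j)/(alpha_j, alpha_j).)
C4 ⊕ D5

The diagram associated to this matrix has two connected components: the simple roots {alpha_3, alpha_4, alpha_6, alpha_9} form a chain of 4 nodes with a double edge at one end; the terminal node there is the unique long simple root (C_4), and {alpha_1, alpha_2, alpha_5, alpha_7, alpha_8} form a chain of 3 nodes with a fork of two nodes at one end (D_5). A semisimple Lie algebra decomposes uniquely as the direct sum of simple ideals, one per connected component of its Dynkin diagram, so g ≅ C_4 ⊕ D_5 (dimension 36 + 45 = 81).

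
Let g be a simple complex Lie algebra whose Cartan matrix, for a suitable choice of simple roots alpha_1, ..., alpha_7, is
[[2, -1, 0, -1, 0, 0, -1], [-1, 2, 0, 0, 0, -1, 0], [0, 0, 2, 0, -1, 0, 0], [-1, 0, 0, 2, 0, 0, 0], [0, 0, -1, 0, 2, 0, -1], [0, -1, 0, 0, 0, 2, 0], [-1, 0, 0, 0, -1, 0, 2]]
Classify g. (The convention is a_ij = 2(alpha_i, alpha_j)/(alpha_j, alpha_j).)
The matrix has rank 7 with 2's on the diagonal. Reading the off-diagonal entries as Dynkin edges (a single edge where a_ij = a_ji = -1; a double or triple edge where a_ij * a_ji = 2 or 3), the diagram is a chain of 6 nodes with one extra node attached to the third node from one end (E_7). One simple-root ordering that puts it in standard form is (alpha_6, alpha_4, alpha_2, alpha_1, alpha_7, alpha_5, alpha_3). So the algebra is type E_7.

E_7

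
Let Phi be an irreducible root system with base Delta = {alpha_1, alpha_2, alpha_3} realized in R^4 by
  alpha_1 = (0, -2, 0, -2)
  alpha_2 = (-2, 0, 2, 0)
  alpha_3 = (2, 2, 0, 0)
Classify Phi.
Compute the Cartan integers a_ij = 2(alpha_i, alpha_j)/(alpha_j, alpha_j); the resulting 3x3 Cartan matrix is
[[2, 0, -1], [0, 2, -1], [-1, -1, 2]].
All simple roots have the same length, so the diagram is simply laced. The associated Dynkin diagram is a chain of 3 nodes with single edges (A_3), so the type is A_3 (the algebra sl(4)).

A_3 (sl(4))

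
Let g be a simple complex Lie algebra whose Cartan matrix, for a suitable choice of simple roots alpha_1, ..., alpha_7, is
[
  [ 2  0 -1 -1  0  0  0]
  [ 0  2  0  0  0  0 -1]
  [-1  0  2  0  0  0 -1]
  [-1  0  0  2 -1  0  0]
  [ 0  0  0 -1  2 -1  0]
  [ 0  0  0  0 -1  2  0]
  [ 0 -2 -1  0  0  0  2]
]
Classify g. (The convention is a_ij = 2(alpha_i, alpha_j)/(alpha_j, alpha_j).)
The matrix has rank 7 with 2's on the diagonal. Reading the off-diagonal entries as Dynkin edges (a single edge where a_ij = a_ji = -1; a double or triple edge where a_ij * a_ji = 2 or 3), the diagram is a chain of 7 nodes with a double edge at one end; the terminal node there is the unique short simple root (B_7). One simple-root ordering that puts it in standard form is (alpha_6, alpha_5, alpha_4, alpha_1, alpha_3, alpha_7, alpha_2). So the algebra is type B_7, i.e. so(15).

B_7 (so(15))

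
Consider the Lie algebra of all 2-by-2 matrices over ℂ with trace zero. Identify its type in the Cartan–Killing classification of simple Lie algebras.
This is sl(2), which has dimension 2^2 - 1 = 3 and rank 2 - 1 = 1 (a Cartan subalgebra is the diagonal traceless matrices). In the classification of classical Lie algebras, the special linear algebra sl(n+1) has type A_n; here n = 1, so the Dynkin diagram is a chain of 1 nodes with single edges (A_1). Hence the type is A_1.

A1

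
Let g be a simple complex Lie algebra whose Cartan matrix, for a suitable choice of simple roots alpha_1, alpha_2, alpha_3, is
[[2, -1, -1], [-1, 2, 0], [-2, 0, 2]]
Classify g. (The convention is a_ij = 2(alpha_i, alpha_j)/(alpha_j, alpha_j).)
C3

The matrix has rank 3 with 2's on the diagonal. Reading the off-diagonal entries as Dynkin edges (a single edge where a_ij = a_ji = -1; a double or triple edge where a_ij * a_ji = 2 or 3), the diagram is a chain of 3 nodes with a double edge at one end; the terminal node there is the unique long simple root (C_3). One simple-root ordering that puts it in standard form is (alpha_2, alpha_1, alpha_3). So the algebra is type C_3, i.e. sp(6).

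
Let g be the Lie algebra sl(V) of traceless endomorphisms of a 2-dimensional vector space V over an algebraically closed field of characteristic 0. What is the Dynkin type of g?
This is sl(2), which has dimension 2^2 - 1 = 3 and rank 2 - 1 = 1 (a Cartan subalgebra is the diagonal traceless matrices). In the classification of classical Lie algebras, the special linear algebra sl(n+1) has type A_n; here n = 1, so the Dynkin diagram is a chain of 1 nodes with single edges (A_1). Hence the type is A_1.

type A_1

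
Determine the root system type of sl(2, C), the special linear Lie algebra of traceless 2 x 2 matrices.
type A_1

This is sl(2), which has dimension 2^2 - 1 = 3 and rank 2 - 1 = 1 (a Cartan subalgebra is the diagonal traceless matrices). In the classification of classical Lie algebras, the special linear algebra sl(n+1) has type A_n; here n = 1, so the Dynkin diagram is a chain of 1 nodes with single edges (A_1). Hence the type is A_1.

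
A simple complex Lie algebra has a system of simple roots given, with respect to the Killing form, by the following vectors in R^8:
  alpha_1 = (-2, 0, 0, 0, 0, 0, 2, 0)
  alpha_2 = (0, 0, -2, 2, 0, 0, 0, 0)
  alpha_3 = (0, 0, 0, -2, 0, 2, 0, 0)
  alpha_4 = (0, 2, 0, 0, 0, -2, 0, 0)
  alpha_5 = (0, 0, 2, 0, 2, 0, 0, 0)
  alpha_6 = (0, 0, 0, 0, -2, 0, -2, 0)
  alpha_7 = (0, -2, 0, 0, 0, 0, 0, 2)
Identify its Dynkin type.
A_7 (sl(8))

Compute the Cartan integers a_ij = 2(alpha_i, alpha_j)/(alpha_j, alpha_j); the resulting 7x7 Cartan matrix is
[[2, 0, 0, 0, 0, -1, 0], [0, 2, -1, 0, -1, 0, 0], [0, -1, 2, -1, 0, 0, 0], [0, 0, -1, 2, 0, 0, -1], [0, -1, 0, 0, 2, -1, 0], [-1, 0, 0, 0, -1, 2, 0], [0, 0, 0, -1, 0, 0, 2]].
All simple roots have the same length, so the diagram is simply laced. The associated Dynkin diagram is a chain of 7 nodes with single edges (A_7), so the type is A_7 (the algebra sl(8)).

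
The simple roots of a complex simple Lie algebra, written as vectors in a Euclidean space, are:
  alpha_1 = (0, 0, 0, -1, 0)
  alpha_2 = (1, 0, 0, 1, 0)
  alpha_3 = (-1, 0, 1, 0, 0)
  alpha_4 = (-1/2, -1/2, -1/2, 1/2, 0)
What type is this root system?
Compute the Cartan integers a_ij = 2(alpha_i, alpha_j)/(alpha_j, alpha_j); the resulting 4x4 Cartan matrix is
[[2, -1, 0, -1], [-2, 2, -1, 0], [0, -1, 2, 0], [-1, 0, 0, 2]].
The roots have two lengths (squared-length ratio 2:1); the short ones are alpha_{1,4}. The associated Dynkin diagram is a chain of 4 nodes with a double edge between the middle two (F_4), so the type is F_4.

F_4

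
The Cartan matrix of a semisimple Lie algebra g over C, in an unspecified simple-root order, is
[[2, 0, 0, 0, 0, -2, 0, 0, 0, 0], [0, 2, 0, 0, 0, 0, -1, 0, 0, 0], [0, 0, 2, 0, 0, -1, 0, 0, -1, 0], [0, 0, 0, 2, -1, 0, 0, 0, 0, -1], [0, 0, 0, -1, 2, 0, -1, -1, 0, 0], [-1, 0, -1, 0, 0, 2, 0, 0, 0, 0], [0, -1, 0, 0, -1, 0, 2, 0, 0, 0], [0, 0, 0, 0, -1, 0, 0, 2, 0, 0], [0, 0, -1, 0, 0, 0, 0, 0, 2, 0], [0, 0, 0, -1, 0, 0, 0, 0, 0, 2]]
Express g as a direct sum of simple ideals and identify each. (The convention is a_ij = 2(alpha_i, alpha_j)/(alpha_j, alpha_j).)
C_4 (sp(8)) ⊕ E_6

The diagram associated to this matrix has two connected components: the simple roots {alpha_1, alpha_3, alpha_6, alpha_9} form a chain of 4 nodes with a double edge at one end; the terminal node there is the unique long simple root (C_4), and {alpha_2, alpha_4, alpha_5, alpha_7, alpha_8, alpha_10} form a chain of 5 nodes with one extra node attached to the third node from one end (E_6). A semisimple Lie algebra decomposes uniquely as the direct sum of simple ideals, one per connected component of its Dynkin diagram, so g ≅ C_4 ⊕ E_6 (dimension 36 + 78 = 114).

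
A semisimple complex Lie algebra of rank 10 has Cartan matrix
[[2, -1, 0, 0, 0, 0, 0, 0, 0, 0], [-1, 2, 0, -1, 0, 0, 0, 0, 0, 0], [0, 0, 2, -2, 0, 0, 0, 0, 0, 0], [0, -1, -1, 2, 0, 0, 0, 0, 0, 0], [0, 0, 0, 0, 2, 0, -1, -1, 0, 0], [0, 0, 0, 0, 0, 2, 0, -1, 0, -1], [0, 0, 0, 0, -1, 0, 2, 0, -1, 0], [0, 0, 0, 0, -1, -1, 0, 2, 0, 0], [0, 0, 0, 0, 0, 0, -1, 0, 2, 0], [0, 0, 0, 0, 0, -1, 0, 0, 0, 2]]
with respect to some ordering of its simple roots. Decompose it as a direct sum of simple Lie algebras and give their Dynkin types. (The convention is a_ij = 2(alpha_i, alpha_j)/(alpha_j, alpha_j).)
The diagram associated to this matrix has two connected components: the simple roots {alpha_5, alpha_6, alpha_7, alpha_8, alpha_9, alpha_10} form a chain of 6 nodes with single edges (A_6), and {alpha_1, alpha_2, alpha_3, alpha_4} form a chain of 4 nodes with a double edge at one end; the terminal node there is the unique long simple root (C_4). A semisimple Lie algebra decomposes uniquely as the direct sum of simple ideals, one per connected component of its Dynkin diagram, so g ≅ A_6 ⊕ C_4 (dimension 48 + 36 = 84).

A6 + C4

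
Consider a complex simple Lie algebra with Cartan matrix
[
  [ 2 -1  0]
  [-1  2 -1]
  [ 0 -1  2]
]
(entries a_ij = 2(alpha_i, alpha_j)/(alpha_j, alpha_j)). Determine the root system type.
The matrix has rank 3 with 2's on the diagonal. Reading the off-diagonal entries as Dynkin edges (a single edge where a_ij = a_ji = -1; a double or triple edge where a_ij * a_ji = 2 or 3), the diagram is a chain of 3 nodes with single edges (A_3). One simple-root ordering that puts it in standard form is (alpha_3, alpha_2, alpha_1). So the algebra is type A_3, i.e. sl(4).

type A_3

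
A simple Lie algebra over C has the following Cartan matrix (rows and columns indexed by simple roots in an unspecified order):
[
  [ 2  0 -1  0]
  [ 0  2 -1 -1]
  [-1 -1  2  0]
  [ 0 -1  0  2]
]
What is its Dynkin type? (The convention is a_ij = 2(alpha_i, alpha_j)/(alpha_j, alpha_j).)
type A_4

The matrix has rank 4 with 2's on the diagonal. Reading the off-diagonal entries as Dynkin edges (a single edge where a_ij = a_ji = -1; a double or triple edge where a_ij * a_ji = 2 or 3), the diagram is a chain of 4 nodes with single edges (A_4). One simple-root ordering that puts it in standard form is (alpha_1, alpha_3, alpha_2, alpha_4). So the algebra is type A_4, i.e. sl(5).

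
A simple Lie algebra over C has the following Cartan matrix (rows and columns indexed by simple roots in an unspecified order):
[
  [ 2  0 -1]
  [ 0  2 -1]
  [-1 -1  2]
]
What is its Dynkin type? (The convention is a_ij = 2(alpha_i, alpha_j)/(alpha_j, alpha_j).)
The matrix has rank 3 with 2's on the diagonal. Reading the off-diagonal entries as Dynkin edges (a single edge where a_ij = a_ji = -1; a double or triple edge where a_ij * a_ji = 2 or 3), the diagram is a chain of 3 nodes with single edges (A_3). One simple-root ordering that puts it in standard form is (alpha_2, alpha_3, alpha_1). So the algebra is type A_3, i.e. sl(4).

A3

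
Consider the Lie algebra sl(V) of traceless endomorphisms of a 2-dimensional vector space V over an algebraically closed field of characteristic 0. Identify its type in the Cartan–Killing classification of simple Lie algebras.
This is sl(2), which has dimension 2^2 - 1 = 3 and rank 2 - 1 = 1 (a Cartan subalgebra is the diagonal traceless matrices). In the classification of classical Lie algebras, the special linear algebra sl(n+1) has type A_n; here n = 1, so the Dynkin diagram is a chain of 1 nodes with single edges (A_1). Hence the type is A_1.

A1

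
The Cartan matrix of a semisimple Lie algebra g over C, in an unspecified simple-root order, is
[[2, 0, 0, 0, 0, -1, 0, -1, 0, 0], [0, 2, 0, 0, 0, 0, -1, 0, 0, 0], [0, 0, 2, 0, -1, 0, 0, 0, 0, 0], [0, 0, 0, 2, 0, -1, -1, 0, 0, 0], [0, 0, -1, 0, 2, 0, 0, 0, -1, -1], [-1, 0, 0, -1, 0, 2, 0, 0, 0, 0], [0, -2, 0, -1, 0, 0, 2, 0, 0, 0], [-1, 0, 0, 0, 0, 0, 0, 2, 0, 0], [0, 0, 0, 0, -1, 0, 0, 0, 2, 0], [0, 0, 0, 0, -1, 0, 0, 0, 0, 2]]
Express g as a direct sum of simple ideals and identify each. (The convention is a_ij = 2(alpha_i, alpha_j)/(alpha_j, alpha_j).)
The diagram associated to this matrix has two connected components: the simple roots {alpha_1, alpha_2, alpha_4, alpha_6, alpha_7, alpha_8} form a chain of 6 nodes with a double edge at one end; the terminal node there is the unique short simple root (B_6), and {alpha_3, alpha_5, alpha_9, alpha_10} form a chain of 2 nodes with a fork of two nodes at one end (D_4). A semisimple Lie algebra decomposes uniquely as the direct sum of simple ideals, one per connected component of its Dynkin diagram, so g ≅ B_6 ⊕ D_4 (dimension 78 + 28 = 106).

type B_6 + type D_4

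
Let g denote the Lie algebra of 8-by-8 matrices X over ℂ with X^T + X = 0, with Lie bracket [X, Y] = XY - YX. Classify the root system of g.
type D_4

This is so(8) with 8 even, which has dimension 8(8-1)/2 = 28 and rank 8/2 = 4. In the classification of classical Lie algebras, the orthogonal algebra so(2n) in an even number of variables has type D_n; here n = 4, so the Dynkin diagram is a chain of 2 nodes with a fork of two nodes at one end (D_4). Hence the type is D_4.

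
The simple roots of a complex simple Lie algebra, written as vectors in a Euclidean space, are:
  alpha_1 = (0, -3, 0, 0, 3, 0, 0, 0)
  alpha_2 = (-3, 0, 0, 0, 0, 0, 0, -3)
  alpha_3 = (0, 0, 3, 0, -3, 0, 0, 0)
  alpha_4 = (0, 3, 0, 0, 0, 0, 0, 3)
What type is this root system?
Compute the Cartan integers a_ij = 2(alpha_i, alpha_j)/(alpha_j, alpha_j); the resulting 4x4 Cartan matrix is
[[2, 0, -1, -1], [0, 2, 0, -1], [-1, 0, 2, 0], [-1, -1, 0, 2]].
All simple roots have the same length, so the diagram is simply laced. The associated Dynkin diagram is a chain of 4 nodes with single edges (A_4), so the type is A_4 (the algebra sl(5)).

A_4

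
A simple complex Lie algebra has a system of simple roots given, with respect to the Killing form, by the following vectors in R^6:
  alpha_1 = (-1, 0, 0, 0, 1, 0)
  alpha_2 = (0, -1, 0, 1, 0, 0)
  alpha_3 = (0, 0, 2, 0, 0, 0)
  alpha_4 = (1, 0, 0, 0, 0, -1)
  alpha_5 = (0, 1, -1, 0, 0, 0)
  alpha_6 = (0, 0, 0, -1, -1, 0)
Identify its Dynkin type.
Compute the Cartan integers a_ij = 2(alpha_i, alpha_j)/(alpha_j, alpha_j); the resulting 6x6 Cartan matrix is
[[2, 0, 0, -1, 0, -1], [0, 2, 0, 0, -1, -1], [0, 0, 2, 0, -2, 0], [-1, 0, 0, 2, 0, 0], [0, -1, -1, 0, 2, 0], [-1, -1, 0, 0, 0, 2]].
The roots have two lengths (squared-length ratio 2:1); the short ones are alpha_{1,2,4,5,6}. The associated Dynkin diagram is a chain of 6 nodes with a double edge at one end; the terminal node there is the unique long simple root (C_6), so the type is C_6 (the algebra sp(12)).

C6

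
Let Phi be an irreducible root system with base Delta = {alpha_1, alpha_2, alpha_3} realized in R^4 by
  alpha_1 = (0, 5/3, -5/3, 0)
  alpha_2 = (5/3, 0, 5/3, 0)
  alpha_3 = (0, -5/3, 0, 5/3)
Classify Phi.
Compute the Cartan integers a_ij = 2(alpha_i, alpha_j)/(alpha_j, alpha_j); the resulting 3x3 Cartan matrix is
[[2, -1, -1], [-1, 2, 0], [-1, 0, 2]].
All simple roots have the same length, so the diagram is simply laced. The associated Dynkin diagram is a chain of 3 nodes with single edges (A_3), so the type is A_3 (the algebra sl(4)).

A_3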